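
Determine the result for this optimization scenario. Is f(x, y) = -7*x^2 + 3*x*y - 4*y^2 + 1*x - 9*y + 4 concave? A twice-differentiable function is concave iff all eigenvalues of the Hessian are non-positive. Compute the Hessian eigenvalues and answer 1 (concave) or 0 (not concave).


The Hessian of f(x,y) = -7*x^2 + 3*x*y - 4*y^2 + 1*x - 9*y + 4 is:
H = [[-14, 3], [3, -8]]
Trace = -14 - 8 = -22
Determinant = -14*-8 - (3)^2 = 103
Discriminant = (-22)^2 - 4*103 = 72.0
Eigenvalues: lambda_1 = -15.2426, lambda_2 = -6.7574
The function is concave.

1


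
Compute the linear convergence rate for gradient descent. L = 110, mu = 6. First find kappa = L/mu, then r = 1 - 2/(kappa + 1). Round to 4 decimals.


Step 1: Compute the condition number.
kappa = L/mu = 110/6 = 18.3333
Step 2: Compute the convergence rate.
r = 1 - 2/(kappa + 1) = 1 - 2*mu/(L + mu) = (L - mu)/(L + mu) = 104/116 = 0.8966


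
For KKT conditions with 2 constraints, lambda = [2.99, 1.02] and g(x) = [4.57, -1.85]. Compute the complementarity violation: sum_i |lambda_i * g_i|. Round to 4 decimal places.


KKT complementary slackness check:
lambda_1 * g_1 = 2.99 * 4.57 = 13.6643
lambda_2 * g_2 = 1.02 * -1.85 = -1.887
Total violation = 13.6643 + 1.887 = 15.5513


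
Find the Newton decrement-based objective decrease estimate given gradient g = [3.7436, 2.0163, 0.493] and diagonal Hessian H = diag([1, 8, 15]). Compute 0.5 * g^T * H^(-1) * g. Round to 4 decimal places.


Step 1: H is diagonal, so H^(-1) * g = [3.7436, 0.252, 0.0329].
Step 2: g^T H^(-1) g = sum_i g_i^2 / H_ii
  = (3.7436)^2/1 + (2.0163)^2/8 + (0.493)^2/15
  = 14.0145 + 0.5082 + 0.0162 = 14.5389
Step 3: Objective decrease = 0.5 * g^T H^(-1) g = 7.2695


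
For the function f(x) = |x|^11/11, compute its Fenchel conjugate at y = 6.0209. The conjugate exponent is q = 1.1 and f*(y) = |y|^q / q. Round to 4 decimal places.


The conjugate exponent q satisfies 1/p + 1/q = 1.
p = 11, so q = 11/(11 - 1) = 1.1
|y|^q = 6.0209^1.1 = 7.2049
f*(6.0209) = 7.2049 / 1.1 = 6.5499


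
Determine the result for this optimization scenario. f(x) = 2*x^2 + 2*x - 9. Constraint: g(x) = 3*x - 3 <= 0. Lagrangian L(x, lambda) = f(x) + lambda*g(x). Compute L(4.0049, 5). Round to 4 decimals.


Step 1: Evaluate f(x).
f(4.0049) = 2*4.0049^2 + 2*4.0049 - 9 = 31.0882
Step 2: Evaluate g(x).
g(4.0049) = 3*4.0049 - 3 = 9.0147
Step 3: Compute Lagrangian.
L = 31.0882 + 5*9.0147 = 76.1617


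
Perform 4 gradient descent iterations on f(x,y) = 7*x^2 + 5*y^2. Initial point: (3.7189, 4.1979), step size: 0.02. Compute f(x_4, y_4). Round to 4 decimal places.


Gradient descent on f(x,y) = 7*x^2 + 5*y^2.
Starting point: (3.7189, 4.1979), alpha = 0.02
Step 1: grad_x = 2*7*3.7189 = 52.0646, grad_y = 2*5*4.1979 = 41.979
  x_1 = 3.7189 - 0.02*52.0646 = 2.6776
  y_1 = 4.1979 - 0.02*41.979 = 3.3583
Step 2: grad_x = 2*7*2.6776 = 37.4865, grad_y = 2*5*3.3583 = 33.5832
  x_2 = 2.6776 - 0.02*37.4865 = 1.9279
  y_2 = 3.3583 - 0.02*33.5832 = 2.6867
Step 3: grad_x = 2*7*1.9279 = 26.9903, grad_y = 2*5*2.6867 = 26.8666
  x_3 = 1.9279 - 0.02*26.9903 = 1.3881
  y_3 = 2.6867 - 0.02*26.8666 = 2.1493
Step 4: grad_x = 2*7*1.3881 = 19.433, grad_y = 2*5*2.1493 = 21.4932
  x_4 = 1.3881 - 0.02*19.433 = 0.9994
  y_4 = 2.1493 - 0.02*21.4932 = 1.7195
f(0.9994, 1.7195) = 7*0.9994^2 + 5*1.7195^2 = 21.7745


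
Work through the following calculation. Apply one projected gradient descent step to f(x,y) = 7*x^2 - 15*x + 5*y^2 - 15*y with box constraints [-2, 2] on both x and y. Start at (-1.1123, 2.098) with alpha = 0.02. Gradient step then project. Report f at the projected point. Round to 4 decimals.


Step 1: Compute gradient at (-1.1123, 2.098).
grad_x = 2*7*-1.1123 - 15 = -30.5722
grad_y = 2*5*2.098 - 15 = 5.98
Step 2: Gradient step.
x_raw = -1.1123 - 0.02*-30.5722 = -0.5009
y_raw = 2.098 - 0.02*5.98 = 1.9784
Step 3: Project onto [-2, 2].
x_proj = clip(-0.5009) = -0.5009
y_proj = clip(1.9784) = 1.9784
Step 4: Evaluate f.
f(-0.5009, 1.9784) = -0.8368


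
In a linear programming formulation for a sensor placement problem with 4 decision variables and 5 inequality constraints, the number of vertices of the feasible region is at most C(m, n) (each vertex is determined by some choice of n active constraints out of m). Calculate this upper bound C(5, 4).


Each vertex corresponds to some choice of n active constraints out of m, so the number of vertices is at most C(m, n) = m! / (n!(m-n)!).
m = 5, n = 4
Numerator: 5 * 4 * 3 * 2
Denominator: 4! = 24
C(5, 4) = 5


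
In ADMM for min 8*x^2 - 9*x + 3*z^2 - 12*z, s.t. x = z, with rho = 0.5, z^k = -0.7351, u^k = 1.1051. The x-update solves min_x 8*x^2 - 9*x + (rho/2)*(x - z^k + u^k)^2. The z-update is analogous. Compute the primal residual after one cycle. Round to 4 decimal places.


ADMM iteration with rho = 0.5, z^k = -0.7351, u^k = 1.1051
Step 1: x-update.
Minimize 8*x^2 - 9*x + (0.5/2)*(x + 0.7351 + 1.1051)^2
FOC: (2*8 + 0.5)*x = 9 + 0.5*(-0.7351 - 1.1051)
x^{k+1} = 0.4897
Step 2: z-update.
Minimize 3*z^2 - 12*z + (0.5/2)*(0.4897 - z + 1.1051)^2
FOC: (2*3 + 0.5)*z = 12 + 0.5*(0.4897 + 1.1051)
z^{k+1} = 1.9688
Step 3: u-update.
u^{k+1} = 1.1051 + 0.4897 - 1.9688 = -0.374
Step 4: Primal residual = |0.4897 - 1.9688| = 1.4791


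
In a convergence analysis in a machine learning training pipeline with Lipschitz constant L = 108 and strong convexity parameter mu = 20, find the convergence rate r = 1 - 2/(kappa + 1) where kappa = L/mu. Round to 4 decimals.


Step 1: Compute the condition number.
kappa = L/mu = 108/20 = 5.4
Step 2: Compute the convergence rate.
r = 1 - 2/(kappa + 1) = 1 - 2*mu/(L + mu) = (L - mu)/(L + mu) = 88/128 = 0.6875


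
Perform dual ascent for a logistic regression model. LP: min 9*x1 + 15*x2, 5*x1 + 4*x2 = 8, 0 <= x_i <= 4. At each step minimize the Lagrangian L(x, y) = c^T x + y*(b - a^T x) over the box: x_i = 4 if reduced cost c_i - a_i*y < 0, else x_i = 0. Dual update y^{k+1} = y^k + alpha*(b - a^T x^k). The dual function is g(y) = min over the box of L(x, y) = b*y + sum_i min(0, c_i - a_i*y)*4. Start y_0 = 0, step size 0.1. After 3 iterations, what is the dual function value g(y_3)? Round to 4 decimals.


Dual ascent for LP: min 9*x1 + 15*x2, 5*x1 + 4*x2 = 8, 0 <= x_i <= 4
Step 1: y^k = 0.0, reduced costs: (9.0, 15.0)
  x^k = (0.0, 0.0), subgradient = b - a^T x = 8.0
  y^{k+1} = 0.0 + 0.1*8.0 = 0.8
Step 2: y^k = 0.8, reduced costs: (5.0, 11.8)
  x^k = (0.0, 0.0), subgradient = b - a^T x = 8.0
  y^{k+1} = 0.8 + 0.1*8.0 = 1.6
Step 3: y^k = 1.6, reduced costs: (1.0, 8.6)
  x^k = (0.0, 0.0), subgradient = b - a^T x = 8.0
  y^{k+1} = 1.6 + 0.1*8.0 = 2.4
Dual objective at y_3 = 2.4: reduced costs (-3.0, 5.4), box minimizer x = (4.0, 0.0)
g(y_3) = b*y + (c1 - a1*y)*x1 + (c2 - a2*y)*x2 = 8*2.4 + (-3.0)*4.0 + 5.4*0.0 = 19.2 - 12.0 + 0.0 = 7.2


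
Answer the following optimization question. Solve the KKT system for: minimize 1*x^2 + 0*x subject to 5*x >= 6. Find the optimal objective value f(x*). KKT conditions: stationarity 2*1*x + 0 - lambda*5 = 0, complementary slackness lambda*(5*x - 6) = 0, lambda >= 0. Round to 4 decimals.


Step 1: Try lambda = 0 (constraint inactive).
x_unc = 0/(2*1) = 0.0
Check: 5*0.0 = 0.0 < 6 -- violated!
Step 2: Constraint must be active: 5*x = 6
x* = 6/5 = 1.2
lambda = (2*1*1.2 + 0)/5 = 0.48
Step 3: Compute optimal value.
f(x*) = 1*1.2^2 + 0*1.2 = 1.44


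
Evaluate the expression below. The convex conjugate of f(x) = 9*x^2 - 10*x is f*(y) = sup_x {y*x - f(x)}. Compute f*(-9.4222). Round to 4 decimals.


f*(y) = sup_x {y*x - a*x^2 - b*x} = sup_x {(y-b)*x - a*x^2}
FOC: (y - b) - 2a*x = 0 => x* = (y - b)/(2a)
x* = (-9.4222 + 10)/(2*9) = 0.0321
f*(-9.4222) = (y-b)^2/(4a) = (-9.4222 + 10)^2/(4*9)
= 0.3339/36 = 0.0093


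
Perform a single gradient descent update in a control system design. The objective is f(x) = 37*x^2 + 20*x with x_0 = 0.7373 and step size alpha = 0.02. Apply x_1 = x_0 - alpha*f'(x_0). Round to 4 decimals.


We compute the gradient at x_0 and apply the update.
f'(x) = 74*x + 20
f'(0.7373) = 74*0.7373 + 20 = 74.5602
x_1 = 0.7373 - 0.02*74.5602 = -0.7539


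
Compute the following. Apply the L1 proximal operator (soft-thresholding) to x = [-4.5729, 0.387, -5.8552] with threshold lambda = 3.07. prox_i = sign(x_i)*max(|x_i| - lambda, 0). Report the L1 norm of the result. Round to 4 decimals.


Soft-thresholding with lambda = 3.07:
prox(-4.5729) = sign(-4.5729)*max(|-4.5729| - 3.07, 0) = -1.5029
prox(0.387) = sign(0.387)*max(|0.387| - 3.07, 0) = 0.0
prox(-5.8552) = sign(-5.8552)*max(|-5.8552| - 3.07, 0) = -2.7852
prox(x) = [-1.5029, 0.0, -2.7852]
||prox(x)||_1 = 1.5029 + 0.0 + 2.7852 = 4.2881


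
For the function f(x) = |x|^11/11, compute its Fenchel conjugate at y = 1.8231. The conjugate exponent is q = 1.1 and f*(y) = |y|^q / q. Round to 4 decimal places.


The conjugate exponent q satisfies 1/p + 1/q = 1.
p = 11, so q = 11/(11 - 1) = 1.1
|y|^q = 1.8231^1.1 = 1.9359
f*(1.8231) = 1.9359 / 1.1 = 1.7599


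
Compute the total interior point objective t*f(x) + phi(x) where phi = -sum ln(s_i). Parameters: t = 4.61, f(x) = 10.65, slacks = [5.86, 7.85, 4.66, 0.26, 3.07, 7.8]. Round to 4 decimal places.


Step 1: Compute log-barrier.
ln values: [1.7681, 2.0605, 1.539, -1.3471, 1.1217, 2.0541]
phi = -(1.7681 + 2.0605 + 1.539 - 1.3471 + 1.1217 + 2.0541) = -7.1964
Step 2: Compute augmented objective.
t*f(x) = 4.61*10.65 = 49.0965
Total = 49.0965 - 7.1964 = 41.9001


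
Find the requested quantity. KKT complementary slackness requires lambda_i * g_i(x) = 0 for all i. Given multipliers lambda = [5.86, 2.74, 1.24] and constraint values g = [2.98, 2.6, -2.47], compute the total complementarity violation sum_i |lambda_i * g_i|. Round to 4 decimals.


KKT complementary slackness check:
lambda_1 * g_1 = 5.86 * 2.98 = 17.4628
lambda_2 * g_2 = 2.74 * 2.6 = 7.124
lambda_3 * g_3 = 1.24 * -2.47 = -3.0628
Total violation = 17.4628 + 7.124 + 3.0628 = 27.6496


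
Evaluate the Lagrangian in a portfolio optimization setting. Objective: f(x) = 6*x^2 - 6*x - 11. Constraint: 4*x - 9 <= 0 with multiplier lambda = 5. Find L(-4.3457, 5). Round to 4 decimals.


Step 1: Evaluate f(x).
f(-4.3457) = 6*(-4.3457)^2 - 6*(-4.3457) - 11 = 128.3849
Step 2: Evaluate g(x).
g(-4.3457) = 4*-4.3457 - 9 = -26.3828
Step 3: Compute Lagrangian.
L = 128.3849 + 5*-26.3828 = -3.5291


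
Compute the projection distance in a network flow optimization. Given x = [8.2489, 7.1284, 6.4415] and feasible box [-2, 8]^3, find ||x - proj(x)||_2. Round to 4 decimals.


Project each component onto [-2, 8].
clip(8.2489) = 8.0, clip(7.1284) = 7.1284, clip(6.4415) = 6.4415
Projection = [8.0, 7.1284, 6.4415]
Squared diffs: [0.062, 0.0, 0.0]
Distance = sqrt(0.062) = 0.2489


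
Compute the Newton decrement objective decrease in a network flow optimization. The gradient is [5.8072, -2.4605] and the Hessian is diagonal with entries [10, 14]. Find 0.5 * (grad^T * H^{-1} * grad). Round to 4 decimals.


Step 1: H is diagonal, so H^(-1) * g = [0.5807, -0.1758].
Step 2: g^T H^(-1) g = sum_i g_i^2 / H_ii
  = (5.8072)^2/10 + (-2.4605)^2/14
  = 3.3724 + 0.4324 = 3.8048
Step 3: Objective decrease = 0.5 * g^T H^(-1) g = 1.9024


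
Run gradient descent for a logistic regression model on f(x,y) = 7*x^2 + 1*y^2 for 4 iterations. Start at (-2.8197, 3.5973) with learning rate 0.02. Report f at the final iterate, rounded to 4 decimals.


Gradient descent on f(x,y) = 7*x^2 + 1*y^2.
Starting point: (-2.8197, 3.5973), alpha = 0.02
Step 1: grad_x = 2*7*-2.8197 = -39.4758, grad_y = 2*1*3.5973 = 7.1946
  x_1 = -2.8197 - 0.02*-39.4758 = -2.0302
  y_1 = 3.5973 - 0.02*7.1946 = 3.4534
Step 2: grad_x = 2*7*-2.0302 = -28.4226, grad_y = 2*1*3.4534 = 6.9068
  x_2 = -2.0302 - 0.02*-28.4226 = -1.4617
  y_2 = 3.4534 - 0.02*6.9068 = 3.3153
Step 3: grad_x = 2*7*-1.4617 = -20.4643, grad_y = 2*1*3.3153 = 6.6305
  x_3 = -1.4617 - 0.02*-20.4643 = -1.0524
  y_3 = 3.3153 - 0.02*6.6305 = 3.1827
Step 4: grad_x = 2*7*-1.0524 = -14.7343, grad_y = 2*1*3.1827 = 6.3653
  x_4 = -1.0524 - 0.02*-14.7343 = -0.7578
  y_4 = 3.1827 - 0.02*6.3653 = 3.0554
f(-0.7578, 3.0554) = 7*(-0.7578)^2 + 1*3.0554^2 = 13.3546


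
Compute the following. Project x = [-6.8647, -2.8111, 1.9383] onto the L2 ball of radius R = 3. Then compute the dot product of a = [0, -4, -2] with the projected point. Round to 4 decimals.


Step 1: Compute ||x|| (intermediates to 6 decimals).
||x|| = sqrt((-6.8647)^2 + (-2.8111)^2 + 1.9383^2) = 7.667033
Step 2: Project.
Since ||x|| > R, scale = R/||x|| = 3/7.667033 = 0.391286, proj(x) = scale * x
proj(x) = [-2.686061, -1.099944, 0.75843]
Step 3: Dot product.
a^T * proj(x) = 0*(-2.686061) - 4*(-1.099944) - 2*0.75843 = 2.8829


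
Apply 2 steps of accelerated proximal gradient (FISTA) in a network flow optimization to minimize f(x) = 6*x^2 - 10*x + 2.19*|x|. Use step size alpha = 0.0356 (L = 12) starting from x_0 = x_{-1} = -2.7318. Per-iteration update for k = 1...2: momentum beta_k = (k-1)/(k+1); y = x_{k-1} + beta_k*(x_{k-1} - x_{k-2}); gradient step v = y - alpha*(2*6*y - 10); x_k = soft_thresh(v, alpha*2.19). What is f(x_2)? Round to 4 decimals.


FISTA on f(x) = 6*x^2 - 10*x + 2.19*|x|
L = 12, alpha = 0.0356
Iteration 1: beta = 0.0, y = -2.7318 + 0.0*(-2.7318 + 2.7318) = -2.7318
  grad(y) = -42.7816, v = y - alpha*grad = -1.2088
  prox(v) = soft_thresh(-1.2088, 0.078) = -1.1308
Iteration 2: beta = 0.3333, y = -1.1308 + 0.3333*(-1.1308 + 2.7318) = -0.5971
  grad(y) = -17.1658, v = y - alpha*grad = 0.014
  prox(v) = soft_thresh(0.014, 0.078) = 0.0
f(x_2) = 6*0.0^2 - 10*0.0 + 2.19*|0.0| = 0.0


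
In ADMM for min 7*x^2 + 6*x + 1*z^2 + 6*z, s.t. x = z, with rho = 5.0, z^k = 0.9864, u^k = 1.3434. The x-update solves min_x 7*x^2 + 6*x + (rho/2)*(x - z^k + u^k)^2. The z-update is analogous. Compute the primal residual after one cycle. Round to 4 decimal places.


ADMM iteration with rho = 5.0, z^k = 0.9864, u^k = 1.3434
Step 1: x-update.
Minimize 7*x^2 + 6*x + (5.0/2)*(x - 0.9864 + 1.3434)^2
FOC: (2*7 + 5.0)*x = -6 + 5.0*(0.9864 - 1.3434)
x^{k+1} = -0.4097
Step 2: z-update.
Minimize 1*z^2 + 6*z + (5.0/2)*(-0.4097 - z + 1.3434)^2
FOC: (2*1 + 5.0)*z = -6 + 5.0*(-0.4097 + 1.3434)
z^{k+1} = -0.1902
Step 3: u-update.
u^{k+1} = 1.3434 - 0.4097 + 0.1902 = 1.1239
Step 4: Primal residual = |-0.4097 + 0.1902| = 0.2195


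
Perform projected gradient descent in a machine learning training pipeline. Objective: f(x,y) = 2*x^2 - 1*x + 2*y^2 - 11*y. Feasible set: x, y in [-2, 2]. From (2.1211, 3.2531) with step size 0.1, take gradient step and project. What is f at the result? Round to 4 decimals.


Step 1: Compute gradient at (2.1211, 3.2531).
grad_x = 2*2*2.1211 - 1 = 7.4844
grad_y = 2*2*3.2531 - 11 = 2.0124
Step 2: Gradient step.
x_raw = 2.1211 - 0.1*7.4844 = 1.3727
y_raw = 3.2531 - 0.1*2.0124 = 3.0519
Step 3: Project onto [-2, 2].
x_proj = clip(1.3727) = 1.3727
y_proj = clip(3.0519) = 2.0
Step 4: Evaluate f.
f(1.3727, 2.0) = -11.6043


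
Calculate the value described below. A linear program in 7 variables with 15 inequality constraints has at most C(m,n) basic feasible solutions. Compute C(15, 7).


Each vertex corresponds to some choice of n active constraints out of m, so the number of vertices is at most C(m, n) = m! / (n!(m-n)!).
m = 15, n = 7
Numerator: 15 * 14 * 13 * 12 * 11 * 10 * 9
Denominator: 7! = 5040
C(15, 7) = 6435


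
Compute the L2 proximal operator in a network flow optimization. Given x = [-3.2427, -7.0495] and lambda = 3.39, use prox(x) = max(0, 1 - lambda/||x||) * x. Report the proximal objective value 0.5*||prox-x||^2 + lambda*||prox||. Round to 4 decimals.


Step 1: Compute ||x||.
||x|| = 7.7595
Step 2: Compute scaling factor.
scale = max(0, 1 - 3.39/7.7595) = 0.5631
Step 3: prox(x) = [-1.826, -3.9697]
||prox(x)|| = 4.3695
Step 4: Proximal objective.
0.5*||prox-x||^2 = 5.7461
lambda*||prox|| = 14.8126
Total = 20.5588


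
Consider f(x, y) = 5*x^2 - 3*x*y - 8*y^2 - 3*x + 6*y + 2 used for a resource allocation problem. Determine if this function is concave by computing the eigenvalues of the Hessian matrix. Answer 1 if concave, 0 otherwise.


The Hessian of f(x,y) = 5*x^2 - 3*x*y - 8*y^2 - 3*x + 6*y + 2 is:
H = [[10, -3], [-3, -16]]
Trace = 10 - 16 = -6
Determinant = 10*-16 - (-3)^2 = -169
Discriminant = (-6)^2 - 4*-169 = 712.0
Eigenvalues: lambda_1 = -16.3417, lambda_2 = 10.3417
The function is not concave.

0


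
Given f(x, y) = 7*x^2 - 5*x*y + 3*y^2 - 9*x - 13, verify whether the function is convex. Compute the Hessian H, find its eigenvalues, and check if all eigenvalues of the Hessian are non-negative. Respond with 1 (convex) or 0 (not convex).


The Hessian of f(x,y) = 7*x^2 - 5*x*y + 3*y^2 - 9*x - 13 is:
H = [[14, -5], [-5, 6]]
Trace = 14 + 6 = 20
Determinant = 14*6 - (-5)^2 = 59
Discriminant = (20)^2 - 4*59 = 164.0
Eigenvalues: lambda_1 = 3.5969, lambda_2 = 16.4031
The function is convex.

1


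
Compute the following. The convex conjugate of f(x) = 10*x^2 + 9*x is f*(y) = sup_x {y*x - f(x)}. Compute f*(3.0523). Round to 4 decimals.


f*(y) = sup_x {y*x - a*x^2 - b*x} = sup_x {(y-b)*x - a*x^2}
FOC: (y - b) - 2a*x = 0 => x* = (y - b)/(2a)
x* = (3.0523 - 9)/(2*10) = -0.2974
f*(3.0523) = (y-b)^2/(4a) = (3.0523 - 9)^2/(4*10)
= 35.3751/40 = 0.8844


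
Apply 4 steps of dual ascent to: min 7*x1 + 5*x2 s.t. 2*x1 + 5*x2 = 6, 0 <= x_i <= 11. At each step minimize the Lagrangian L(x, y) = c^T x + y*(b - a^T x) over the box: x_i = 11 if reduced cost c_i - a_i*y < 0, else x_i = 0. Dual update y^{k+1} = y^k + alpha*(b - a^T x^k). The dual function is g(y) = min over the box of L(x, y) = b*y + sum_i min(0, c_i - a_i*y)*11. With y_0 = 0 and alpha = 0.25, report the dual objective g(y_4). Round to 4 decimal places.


Dual ascent for LP: min 7*x1 + 5*x2, 2*x1 + 5*x2 = 6, 0 <= x_i <= 11
Step 1: y^k = 0.0, reduced costs: (7.0, 5.0)
  x^k = (0.0, 0.0), subgradient = b - a^T x = 6.0
  y^{k+1} = 0.0 + 0.25*6.0 = 1.5
Step 2: y^k = 1.5, reduced costs: (4.0, -2.5)
  x^k = (0.0, 11.0), subgradient = b - a^T x = -49.0
  y^{k+1} = 1.5 + 0.25*-49.0 = -10.75
Step 3: y^k = -10.75, reduced costs: (28.5, 58.75)
  x^k = (0.0, 0.0), subgradient = b - a^T x = 6.0
  y^{k+1} = -10.75 + 0.25*6.0 = -9.25
Step 4: y^k = -9.25, reduced costs: (25.5, 51.25)
  x^k = (0.0, 0.0), subgradient = b - a^T x = 6.0
  y^{k+1} = -9.25 + 0.25*6.0 = -7.75
Dual objective at y_4 = -7.75: reduced costs (22.5, 43.75), box minimizer x = (0.0, 0.0)
g(y_4) = b*y + (c1 - a1*y)*x1 + (c2 - a2*y)*x2 = 6*(-7.75) + 22.5*0.0 + 43.75*0.0 = -46.5 + 0.0 + 0.0 = -46.5


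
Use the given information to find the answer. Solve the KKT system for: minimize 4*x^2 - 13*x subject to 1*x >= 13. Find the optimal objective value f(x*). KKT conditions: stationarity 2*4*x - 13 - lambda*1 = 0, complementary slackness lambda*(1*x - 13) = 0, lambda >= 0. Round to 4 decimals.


Step 1: Try lambda = 0 (constraint inactive).
x_unc = 13/(2*4) = 1.625
Check: 1*1.625 = 1.625 < 13 -- violated!
Step 2: Constraint must be active: 1*x = 13
x* = 13/1 = 13.0
lambda = (2*4*13.0 - 13)/1 = 91.0
Step 3: Compute optimal value.
f(x*) = 4*13.0^2 - 13*13.0 = 507.0


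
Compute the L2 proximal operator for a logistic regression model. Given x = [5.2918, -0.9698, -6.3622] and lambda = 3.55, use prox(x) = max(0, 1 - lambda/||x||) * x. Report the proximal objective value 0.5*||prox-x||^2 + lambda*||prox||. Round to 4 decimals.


Step 1: Compute ||x||.
||x|| = 8.3319
Step 2: Compute scaling factor.
scale = max(0, 1 - 3.55/8.3319) = 0.5739
Step 3: prox(x) = [3.0371, -0.5566, -3.6515]
||prox(x)|| = 4.7819
Step 4: Proximal objective.
0.5*||prox-x||^2 = 6.3013
lambda*||prox|| = 16.9757
Total = 23.2771


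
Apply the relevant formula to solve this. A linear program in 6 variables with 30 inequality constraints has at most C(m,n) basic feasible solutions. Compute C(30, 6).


Each vertex corresponds to some choice of n active constraints out of m, so the number of vertices is at most C(m, n) = m! / (n!(m-n)!).
m = 30, n = 6
Numerator: 30 * 29 * 28 * 27 * 26 * 25
Denominator: 6! = 720
C(30, 6) = 593775


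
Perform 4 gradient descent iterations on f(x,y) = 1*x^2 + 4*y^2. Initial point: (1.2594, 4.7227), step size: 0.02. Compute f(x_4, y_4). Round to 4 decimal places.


Gradient descent on f(x,y) = 1*x^2 + 4*y^2.
Starting point: (1.2594, 4.7227), alpha = 0.02
Step 1: grad_x = 2*1*1.2594 = 2.5188, grad_y = 2*4*4.7227 = 37.7816
  x_1 = 1.2594 - 0.02*2.5188 = 1.209
  y_1 = 4.7227 - 0.02*37.7816 = 3.9671
Step 2: grad_x = 2*1*1.209 = 2.418, grad_y = 2*4*3.9671 = 31.7365
  x_2 = 1.209 - 0.02*2.418 = 1.1607
  y_2 = 3.9671 - 0.02*31.7365 = 3.3323
Step 3: grad_x = 2*1*1.1607 = 2.3213, grad_y = 2*4*3.3323 = 26.6587
  x_3 = 1.1607 - 0.02*2.3213 = 1.1142
  y_3 = 3.3323 - 0.02*26.6587 = 2.7992
Step 4: grad_x = 2*1*1.1142 = 2.2285, grad_y = 2*4*2.7992 = 22.3933
  x_4 = 1.1142 - 0.02*2.2285 = 1.0697
  y_4 = 2.7992 - 0.02*22.3933 = 2.3513
f(1.0697, 2.3513) = 1*1.0697^2 + 4*2.3513^2 = 23.2586


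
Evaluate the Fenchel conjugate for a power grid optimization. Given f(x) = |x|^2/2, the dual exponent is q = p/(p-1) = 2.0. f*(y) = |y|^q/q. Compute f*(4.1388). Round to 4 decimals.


The conjugate exponent q satisfies 1/p + 1/q = 1.
p = 2, so q = 2/(2 - 1) = 2.0
|y|^q = 4.1388^2.0 = 17.1297
f*(4.1388) = 17.1297 / 2.0 = 8.5648


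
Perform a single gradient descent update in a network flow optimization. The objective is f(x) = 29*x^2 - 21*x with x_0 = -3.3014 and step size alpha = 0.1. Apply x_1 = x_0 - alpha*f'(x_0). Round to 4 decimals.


We compute the gradient at x_0 and apply the update.
f'(x) = 58*x - 21
f'(-3.3014) = 58*-3.3014 - 21 = -212.4812
x_1 = -3.3014 - 0.1*-212.4812 = 17.9467


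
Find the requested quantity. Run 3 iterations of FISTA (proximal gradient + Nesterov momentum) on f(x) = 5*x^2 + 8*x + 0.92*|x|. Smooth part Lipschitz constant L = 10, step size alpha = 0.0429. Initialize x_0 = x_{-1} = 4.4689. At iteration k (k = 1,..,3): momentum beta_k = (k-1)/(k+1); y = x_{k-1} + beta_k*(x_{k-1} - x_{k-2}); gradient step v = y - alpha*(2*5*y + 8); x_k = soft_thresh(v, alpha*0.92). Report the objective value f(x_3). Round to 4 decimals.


FISTA on f(x) = 5*x^2 + 8*x + 0.92*|x|
L = 10, alpha = 0.0429
Iteration 1: beta = 0.0, y = 4.4689 + 0.0*(4.4689 - 4.4689) = 4.4689
  grad(y) = 52.689, v = y - alpha*grad = 2.2085
  prox(v) = soft_thresh(2.2085, 0.0395) = 2.1691
Iteration 2: beta = 0.3333, y = 2.1691 + 0.3333*(2.1691 - 4.4689) = 1.4025
  grad(y) = 22.0247, v = y - alpha*grad = 0.4576
  prox(v) = soft_thresh(0.4576, 0.0395) = 0.4181
Iteration 3: beta = 0.5, y = 0.4181 + 0.5*(0.4181 - 2.1691) = -0.4573
  grad(y) = 3.4267, v = y - alpha*grad = -0.6043
  prox(v) = soft_thresh(-0.6043, 0.0395) = -0.5649
f(x_3) = 5*(-0.5649)^2 + 8*(-0.5649) + 0.92*|-0.5649| = -2.4039


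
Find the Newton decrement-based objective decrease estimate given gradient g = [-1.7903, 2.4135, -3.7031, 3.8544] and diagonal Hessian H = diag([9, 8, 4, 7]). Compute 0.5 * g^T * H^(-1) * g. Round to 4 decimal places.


Step 1: H is diagonal, so H^(-1) * g = [-0.1989, 0.3017, -0.9258, 0.5506].
Step 2: g^T H^(-1) g = sum_i g_i^2 / H_ii
  = (-1.7903)^2/9 + (2.4135)^2/8 + (-3.7031)^2/4 + (3.8544)^2/7
  = 0.3561 + 0.7281 + 3.4282 + 2.1223 = 6.6348
Step 3: Objective decrease = 0.5 * g^T H^(-1) g = 3.3174


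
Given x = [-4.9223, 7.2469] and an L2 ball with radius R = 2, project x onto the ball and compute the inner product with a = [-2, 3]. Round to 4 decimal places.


Step 1: Compute ||x|| (intermediates to 6 decimals).
||x|| = sqrt((-4.9223)^2 + 7.2469^2) = 8.760514
Step 2: Project.
Since ||x|| > R, scale = R/||x|| = 2/8.760514 = 0.228297, proj(x) = scale * x
proj(x) = [-1.123746, 1.654446]
Step 3: Dot product.
a^T * proj(x) = -2*(-1.123746) + 3*1.654446 = 7.2108


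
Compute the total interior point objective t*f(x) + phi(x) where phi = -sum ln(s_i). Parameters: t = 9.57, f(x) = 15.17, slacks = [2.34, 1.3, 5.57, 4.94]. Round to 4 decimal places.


Step 1: Compute log-barrier.
ln values: [0.8502, 0.2624, 1.7174, 1.5974]
phi = -(0.8502 + 0.2624 + 1.7174 + 1.5974) = -4.4273
Step 2: Compute augmented objective.
t*f(x) = 9.57*15.17 = 145.1769
Total = 145.1769 - 4.4273 = 140.7496


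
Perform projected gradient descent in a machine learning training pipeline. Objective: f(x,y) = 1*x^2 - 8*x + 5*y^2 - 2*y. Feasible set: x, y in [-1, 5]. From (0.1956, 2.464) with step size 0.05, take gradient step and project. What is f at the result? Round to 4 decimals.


Step 1: Compute gradient at (0.1956, 2.464).
grad_x = 2*1*0.1956 - 8 = -7.6088
grad_y = 2*5*2.464 - 2 = 22.64
Step 2: Gradient step.
x_raw = 0.1956 - 0.05*-7.6088 = 0.576
y_raw = 2.464 - 0.05*22.64 = 1.332
Step 3: Project onto [-1, 5].
x_proj = clip(0.576) = 0.576
y_proj = clip(1.332) = 1.332
Step 4: Evaluate f.
f(0.576, 1.332) = 1.9306


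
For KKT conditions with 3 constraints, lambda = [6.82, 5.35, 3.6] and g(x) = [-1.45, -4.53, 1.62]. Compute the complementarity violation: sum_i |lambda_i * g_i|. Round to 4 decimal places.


KKT complementary slackness check:
lambda_1 * g_1 = 6.82 * -1.45 = -9.889
lambda_2 * g_2 = 5.35 * -4.53 = -24.2355
lambda_3 * g_3 = 3.6 * 1.62 = 5.832
Total violation = 9.889 + 24.2355 + 5.832 = 39.9565


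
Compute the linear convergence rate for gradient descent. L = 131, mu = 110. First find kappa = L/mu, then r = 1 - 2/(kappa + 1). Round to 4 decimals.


Step 1: Compute the condition number.
kappa = L/mu = 131/110 = 1.1909
Step 2: Compute the convergence rate.
r = 1 - 2/(kappa + 1) = 1 - 2*mu/(L + mu) = (L - mu)/(L + mu) = 21/241 = 0.0871


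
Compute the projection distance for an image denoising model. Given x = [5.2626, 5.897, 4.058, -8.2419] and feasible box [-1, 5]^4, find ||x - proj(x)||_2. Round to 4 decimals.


Project each component onto [-1, 5].
clip(5.2626) = 5.0, clip(5.897) = 5.0, clip(4.058) = 4.058, clip(-8.2419) = -1.0
Projection = [5.0, 5.0, 4.058, -1.0]
Squared diffs: [0.069, 0.8046, 0.0, 52.4451]
Distance = sqrt(53.3187) = 7.302


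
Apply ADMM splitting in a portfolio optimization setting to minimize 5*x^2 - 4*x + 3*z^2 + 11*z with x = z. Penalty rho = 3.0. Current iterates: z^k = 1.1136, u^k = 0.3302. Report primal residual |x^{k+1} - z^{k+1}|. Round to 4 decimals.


ADMM iteration with rho = 3.0, z^k = 1.1136, u^k = 0.3302
Step 1: x-update.
Minimize 5*x^2 - 4*x + (3.0/2)*(x - 1.1136 + 0.3302)^2
FOC: (2*5 + 3.0)*x = 4 + 3.0*(1.1136 - 0.3302)
x^{k+1} = 0.4885
Step 2: z-update.
Minimize 3*z^2 + 11*z + (3.0/2)*(0.4885 - z + 0.3302)^2
FOC: (2*3 + 3.0)*z = -11 + 3.0*(0.4885 + 0.3302)
z^{k+1} = -0.9493
Step 3: u-update.
u^{k+1} = 0.3302 + 0.4885 + 0.9493 = 1.768
Step 4: Primal residual = |0.4885 + 0.9493| = 1.4378


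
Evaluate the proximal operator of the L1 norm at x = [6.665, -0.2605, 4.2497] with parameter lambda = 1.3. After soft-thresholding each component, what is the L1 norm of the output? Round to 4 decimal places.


Soft-thresholding with lambda = 1.3:
prox(6.665) = sign(6.665)*max(|6.665| - 1.3, 0) = 5.365
prox(-0.2605) = sign(-0.2605)*max(|-0.2605| - 1.3, 0) = 0.0
prox(4.2497) = sign(4.2497)*max(|4.2497| - 1.3, 0) = 2.9497
prox(x) = [5.365, 0.0, 2.9497]
||prox(x)||_1 = 5.365 + 0.0 + 2.9497 = 8.3147


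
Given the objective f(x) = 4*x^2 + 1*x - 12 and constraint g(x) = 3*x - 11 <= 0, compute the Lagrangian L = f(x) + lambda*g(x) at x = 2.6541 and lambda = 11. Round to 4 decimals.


Step 1: Evaluate f(x).
f(2.6541) = 4*2.6541^2 + 1*2.6541 - 12 = 18.8311
Step 2: Evaluate g(x).
g(2.6541) = 3*2.6541 - 11 = -3.0377
Step 3: Compute Lagrangian.
L = 18.8311 + 11*-3.0377 = -14.5836


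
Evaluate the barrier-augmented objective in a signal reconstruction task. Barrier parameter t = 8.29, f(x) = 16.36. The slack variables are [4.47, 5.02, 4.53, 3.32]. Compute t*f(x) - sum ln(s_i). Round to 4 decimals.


Step 1: Compute log-barrier.
ln values: [1.4974, 1.6134, 1.5107, 1.2]
phi = -(1.4974 + 1.6134 + 1.5107 + 1.2) = -5.8215
Step 2: Compute augmented objective.
t*f(x) = 8.29*16.36 = 135.6244
Total = 135.6244 - 5.8215 = 129.8029


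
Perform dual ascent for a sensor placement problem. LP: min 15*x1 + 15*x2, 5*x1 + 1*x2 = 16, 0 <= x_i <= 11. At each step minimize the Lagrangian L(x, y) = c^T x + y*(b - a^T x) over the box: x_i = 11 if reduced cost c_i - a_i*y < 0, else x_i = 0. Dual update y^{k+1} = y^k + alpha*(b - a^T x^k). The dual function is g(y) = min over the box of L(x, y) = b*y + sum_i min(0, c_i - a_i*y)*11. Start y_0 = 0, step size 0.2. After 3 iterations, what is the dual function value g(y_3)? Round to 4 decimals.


Dual ascent for LP: min 15*x1 + 15*x2, 5*x1 + 1*x2 = 16, 0 <= x_i <= 11
Step 1: y^k = 0.0, reduced costs: (15.0, 15.0)
  x^k = (0.0, 0.0), subgradient = b - a^T x = 16.0
  y^{k+1} = 0.0 + 0.2*16.0 = 3.2
Step 2: y^k = 3.2, reduced costs: (-1.0, 11.8)
  x^k = (11.0, 0.0), subgradient = b - a^T x = -39.0
  y^{k+1} = 3.2 + 0.2*-39.0 = -4.6
Step 3: y^k = -4.6, reduced costs: (38.0, 19.6)
  x^k = (0.0, 0.0), subgradient = b - a^T x = 16.0
  y^{k+1} = -4.6 + 0.2*16.0 = -1.4
Dual objective at y_3 = -1.4: reduced costs (22.0, 16.4), box minimizer x = (0.0, 0.0)
g(y_3) = b*y + (c1 - a1*y)*x1 + (c2 - a2*y)*x2 = 16*(-1.4) + 22.0*0.0 + 16.4*0.0 = -22.4 + 0.0 + 0.0 = -22.4


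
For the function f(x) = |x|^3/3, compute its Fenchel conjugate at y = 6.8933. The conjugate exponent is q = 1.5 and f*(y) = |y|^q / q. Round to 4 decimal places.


The conjugate exponent q satisfies 1/p + 1/q = 1.
p = 3, so q = 3/(3 - 1) = 1.5
|y|^q = 6.8933^1.5 = 18.0984
f*(6.8933) = 18.0984 / 1.5 = 12.0656


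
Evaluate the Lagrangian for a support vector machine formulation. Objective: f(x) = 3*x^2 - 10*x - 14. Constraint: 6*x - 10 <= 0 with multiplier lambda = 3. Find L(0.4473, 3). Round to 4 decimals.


Step 1: Evaluate f(x).
f(0.4473) = 3*0.4473^2 - 10*0.4473 - 14 = -17.8728
Step 2: Evaluate g(x).
g(0.4473) = 6*0.4473 - 10 = -7.3162
Step 3: Compute Lagrangian.
L = -17.8728 + 3*-7.3162 = -39.8214


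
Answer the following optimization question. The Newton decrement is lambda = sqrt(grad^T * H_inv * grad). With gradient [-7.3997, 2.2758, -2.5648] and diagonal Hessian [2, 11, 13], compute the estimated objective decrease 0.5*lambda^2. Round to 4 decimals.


Step 1: H is diagonal, so H^(-1) * g = [-3.6999, 0.2069, -0.1973].
Step 2: g^T H^(-1) g = sum_i g_i^2 / H_ii
  = (-7.3997)^2/2 + (2.2758)^2/11 + (-2.5648)^2/13
  = 27.3778 + 0.4708 + 0.506 = 28.3546
Step 3: Objective decrease = 0.5 * g^T H^(-1) g = 14.1773


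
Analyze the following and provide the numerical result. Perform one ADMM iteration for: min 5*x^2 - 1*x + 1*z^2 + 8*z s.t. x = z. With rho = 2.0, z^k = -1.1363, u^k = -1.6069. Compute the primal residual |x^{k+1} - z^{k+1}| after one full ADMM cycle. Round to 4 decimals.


ADMM iteration with rho = 2.0, z^k = -1.1363, u^k = -1.6069
Step 1: x-update.
Minimize 5*x^2 - 1*x + (2.0/2)*(x + 1.1363 - 1.6069)^2
FOC: (2*5 + 2.0)*x = 1 + 2.0*(-1.1363 + 1.6069)
x^{k+1} = 0.1618
Step 2: z-update.
Minimize 1*z^2 + 8*z + (2.0/2)*(0.1618 - z - 1.6069)^2
FOC: (2*1 + 2.0)*z = -8 + 2.0*(0.1618 - 1.6069)
z^{k+1} = -2.7226
Step 3: u-update.
u^{k+1} = -1.6069 + 0.1618 + 2.7226 = 1.2774
Step 4: Primal residual = |0.1618 + 2.7226| = 2.8843


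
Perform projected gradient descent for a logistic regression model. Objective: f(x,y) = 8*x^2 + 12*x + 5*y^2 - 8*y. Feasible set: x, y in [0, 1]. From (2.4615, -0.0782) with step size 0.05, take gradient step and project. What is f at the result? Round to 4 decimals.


Step 1: Compute gradient at (2.4615, -0.0782).
grad_x = 2*8*2.4615 + 12 = 51.384
grad_y = 2*5*-0.0782 - 8 = -8.782
Step 2: Gradient step.
x_raw = 2.4615 - 0.05*51.384 = -0.1077
y_raw = -0.0782 - 0.05*-8.782 = 0.3609
Step 3: Project onto [0, 1].
x_proj = clip(-0.1077) = 0.0
y_proj = clip(0.3609) = 0.3609
Step 4: Evaluate f.
f(0.0, 0.3609) = -2.236


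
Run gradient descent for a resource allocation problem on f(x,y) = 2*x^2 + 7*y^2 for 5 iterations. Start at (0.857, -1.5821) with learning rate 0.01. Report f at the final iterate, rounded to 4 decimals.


Gradient descent on f(x,y) = 2*x^2 + 7*y^2.
Starting point: (0.857, -1.5821), alpha = 0.01
Step 1: grad_x = 2*2*0.857 = 3.428, grad_y = 2*7*-1.5821 = -22.1494
  x_1 = 0.857 - 0.01*3.428 = 0.8227
  y_1 = -1.5821 - 0.01*-22.1494 = -1.3606
Step 2: grad_x = 2*2*0.8227 = 3.2909, grad_y = 2*7*-1.3606 = -19.0485
  x_2 = 0.8227 - 0.01*3.2909 = 0.7898
  y_2 = -1.3606 - 0.01*-19.0485 = -1.1701
Step 3: grad_x = 2*2*0.7898 = 3.1592, grad_y = 2*7*-1.1701 = -16.3817
  x_3 = 0.7898 - 0.01*3.1592 = 0.7582
  y_3 = -1.1701 - 0.01*-16.3817 = -1.0063
Step 4: grad_x = 2*2*0.7582 = 3.0329, grad_y = 2*7*-1.0063 = -14.0883
  x_4 = 0.7582 - 0.01*3.0329 = 0.7279
  y_4 = -1.0063 - 0.01*-14.0883 = -0.8654
Step 5: grad_x = 2*2*0.7279 = 2.9116, grad_y = 2*7*-0.8654 = -12.1159
  x_5 = 0.7279 - 0.01*2.9116 = 0.6988
  y_5 = -0.8654 - 0.01*-12.1159 = -0.7443
f(0.6988, -0.7443) = 2*0.6988^2 + 7*(-0.7443)^2 = 4.8541


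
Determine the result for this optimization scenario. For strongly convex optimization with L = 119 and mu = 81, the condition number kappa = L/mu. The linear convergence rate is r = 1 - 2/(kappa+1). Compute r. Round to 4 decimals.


Step 1: Compute the condition number.
kappa = L/mu = 119/81 = 1.4691
Step 2: Compute the convergence rate.
r = 1 - 2/(kappa + 1) = 1 - 2*mu/(L + mu) = (L - mu)/(L + mu) = 38/200 = 0.19


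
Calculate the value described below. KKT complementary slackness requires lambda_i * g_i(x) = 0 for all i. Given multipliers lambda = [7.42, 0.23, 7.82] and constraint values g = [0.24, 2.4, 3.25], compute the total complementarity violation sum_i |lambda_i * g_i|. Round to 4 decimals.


KKT complementary slackness check:
lambda_1 * g_1 = 7.42 * 0.24 = 1.7808
lambda_2 * g_2 = 0.23 * 2.4 = 0.552
lambda_3 * g_3 = 7.82 * 3.25 = 25.415
Total violation = 1.7808 + 0.552 + 25.415 = 27.7478


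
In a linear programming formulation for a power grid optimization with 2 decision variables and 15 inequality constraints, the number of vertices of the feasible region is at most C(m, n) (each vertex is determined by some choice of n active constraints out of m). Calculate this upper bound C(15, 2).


Each vertex corresponds to some choice of n active constraints out of m, so the number of vertices is at most C(m, n) = m! / (n!(m-n)!).
m = 15, n = 2
Numerator: 15 * 14
Denominator: 2! = 2
C(15, 2) = 105


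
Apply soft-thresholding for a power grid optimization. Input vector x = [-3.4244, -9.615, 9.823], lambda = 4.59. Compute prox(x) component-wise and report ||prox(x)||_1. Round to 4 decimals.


Soft-thresholding with lambda = 4.59:
prox(-3.4244) = sign(-3.4244)*max(|-3.4244| - 4.59, 0) = 0.0
prox(-9.615) = sign(-9.615)*max(|-9.615| - 4.59, 0) = -5.025
prox(9.823) = sign(9.823)*max(|9.823| - 4.59, 0) = 5.233
prox(x) = [0.0, -5.025, 5.233]
||prox(x)||_1 = 0.0 + 5.025 + 5.233 = 10.258


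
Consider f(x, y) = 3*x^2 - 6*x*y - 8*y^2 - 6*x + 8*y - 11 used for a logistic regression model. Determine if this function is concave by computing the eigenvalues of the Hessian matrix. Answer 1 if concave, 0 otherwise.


The Hessian of f(x,y) = 3*x^2 - 6*x*y - 8*y^2 - 6*x + 8*y - 11 is:
H = [[6, -6], [-6, -16]]
Trace = 6 - 16 = -10
Determinant = 6*-16 - (-6)^2 = -132
Discriminant = (-10)^2 - 4*-132 = 628.0
Eigenvalues: lambda_1 = -17.53, lambda_2 = 7.53
The function is not concave.

0


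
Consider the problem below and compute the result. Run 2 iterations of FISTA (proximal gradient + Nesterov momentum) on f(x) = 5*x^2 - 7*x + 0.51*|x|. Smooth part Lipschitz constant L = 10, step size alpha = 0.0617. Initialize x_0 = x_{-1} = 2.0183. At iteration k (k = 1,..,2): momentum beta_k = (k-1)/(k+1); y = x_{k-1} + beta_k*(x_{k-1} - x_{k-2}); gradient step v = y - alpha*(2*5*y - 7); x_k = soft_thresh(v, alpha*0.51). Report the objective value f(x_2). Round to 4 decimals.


FISTA on f(x) = 5*x^2 - 7*x + 0.51*|x|
L = 10, alpha = 0.0617
Iteration 1: beta = 0.0, y = 2.0183 + 0.0*(2.0183 - 2.0183) = 2.0183
  grad(y) = 13.183, v = y - alpha*grad = 1.2049
  prox(v) = soft_thresh(1.2049, 0.0315) = 1.1734
Iteration 2: beta = 0.3333, y = 1.1734 + 0.3333*(1.1734 - 2.0183) = 0.8918
  grad(y) = 1.9182, v = y - alpha*grad = 0.7735
  prox(v) = soft_thresh(0.7735, 0.0315) = 0.742
f(x_2) = 5*0.742^2 - 7*0.742 + 0.51*|0.742| = -2.0628


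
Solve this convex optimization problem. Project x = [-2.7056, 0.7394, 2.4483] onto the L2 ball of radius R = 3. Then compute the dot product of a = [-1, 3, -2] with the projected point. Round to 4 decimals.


Step 1: Compute ||x|| (intermediates to 6 decimals).
||x|| = sqrt((-2.7056)^2 + 0.7394^2 + 2.4483^2) = 3.723057
Step 2: Project.
Since ||x|| > R, scale = R/||x|| = 3/3.723057 = 0.805789, proj(x) = scale * x
proj(x) = [-2.180143, 0.5958, 1.972813]
Step 3: Dot product.
a^T * proj(x) = -1*(-2.180143) + 3*0.5958 - 2*1.972813 = 0.0219


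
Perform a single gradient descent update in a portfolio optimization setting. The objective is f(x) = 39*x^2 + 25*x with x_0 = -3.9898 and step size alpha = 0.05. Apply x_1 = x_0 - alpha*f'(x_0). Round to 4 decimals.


We compute the gradient at x_0 and apply the update.
f'(x) = 78*x + 25
f'(-3.9898) = 78*-3.9898 + 25 = -286.2044
x_1 = -3.9898 - 0.05*-286.2044 = 10.3204


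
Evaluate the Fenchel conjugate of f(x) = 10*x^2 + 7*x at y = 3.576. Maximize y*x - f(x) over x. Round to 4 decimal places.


f*(y) = sup_x {y*x - a*x^2 - b*x} = sup_x {(y-b)*x - a*x^2}
FOC: (y - b) - 2a*x = 0 => x* = (y - b)/(2a)
x* = (3.576 - 7)/(2*10) = -0.1712
f*(3.576) = (y-b)^2/(4a) = (3.576 - 7)^2/(4*10)
= 11.7238/40 = 0.2931


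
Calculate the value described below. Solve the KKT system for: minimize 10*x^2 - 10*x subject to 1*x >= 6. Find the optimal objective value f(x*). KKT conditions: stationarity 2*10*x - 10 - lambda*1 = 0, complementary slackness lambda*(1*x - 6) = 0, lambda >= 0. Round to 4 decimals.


Step 1: Try lambda = 0 (constraint inactive).
x_unc = 10/(2*10) = 0.5
Check: 1*0.5 = 0.5 < 6 -- violated!
Step 2: Constraint must be active: 1*x = 6
x* = 6/1 = 6.0
lambda = (2*10*6.0 - 10)/1 = 110.0
Step 3: Compute optimal value.
f(x*) = 10*6.0^2 - 10*6.0 = 300.0


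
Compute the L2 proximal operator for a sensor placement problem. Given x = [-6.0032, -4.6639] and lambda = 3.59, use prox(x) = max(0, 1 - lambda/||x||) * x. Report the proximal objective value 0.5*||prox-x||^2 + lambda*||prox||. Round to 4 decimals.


Step 1: Compute ||x||.
||x|| = 7.602
Step 2: Compute scaling factor.
scale = max(0, 1 - 3.59/7.602) = 0.5278
Step 3: prox(x) = [-3.1682, -2.4614]
||prox(x)|| = 4.012
Step 4: Proximal objective.
0.5*||prox-x||^2 = 6.4441
lambda*||prox|| = 14.4031
Total = 20.8471


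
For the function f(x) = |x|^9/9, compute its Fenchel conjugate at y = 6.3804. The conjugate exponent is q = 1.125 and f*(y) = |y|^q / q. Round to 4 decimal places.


The conjugate exponent q satisfies 1/p + 1/q = 1.
p = 9, so q = 9/(9 - 1) = 1.125
|y|^q = 6.3804^1.125 = 8.0437
f*(6.3804) = 8.0437 / 1.125 = 7.1499


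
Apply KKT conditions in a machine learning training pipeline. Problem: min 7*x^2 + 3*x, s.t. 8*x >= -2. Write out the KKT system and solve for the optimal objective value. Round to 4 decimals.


Step 1: Try lambda = 0 (constraint inactive).
Stationarity: 2*7*x + 3 = 0
x* = -3/(2*7) = -3/14 = -0.2143 (rounded; the exact value -3/14 is used below)
Check constraint: 8*-0.2143 = -1.7144 >= -2 -- satisfied.
Step 2: Compute optimal value.
f(x*) = 7*(-3/14)^2 + 3*(-3/14) = -0.3214


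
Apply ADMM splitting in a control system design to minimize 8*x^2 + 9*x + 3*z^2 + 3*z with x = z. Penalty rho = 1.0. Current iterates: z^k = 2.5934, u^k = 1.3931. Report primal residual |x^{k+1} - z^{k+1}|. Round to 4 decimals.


ADMM iteration with rho = 1.0, z^k = 2.5934, u^k = 1.3931
Step 1: x-update.
Minimize 8*x^2 + 9*x + (1.0/2)*(x - 2.5934 + 1.3931)^2
FOC: (2*8 + 1.0)*x = -9 + 1.0*(2.5934 - 1.3931)
x^{k+1} = -0.4588
Step 2: z-update.
Minimize 3*z^2 + 3*z + (1.0/2)*(-0.4588 - z + 1.3931)^2
FOC: (2*3 + 1.0)*z = -3 + 1.0*(-0.4588 + 1.3931)
z^{k+1} = -0.2951
Step 3: u-update.
u^{k+1} = 1.3931 - 0.4588 + 0.2951 = 1.2294
Step 4: Primal residual = |-0.4588 + 0.2951| = 0.1637


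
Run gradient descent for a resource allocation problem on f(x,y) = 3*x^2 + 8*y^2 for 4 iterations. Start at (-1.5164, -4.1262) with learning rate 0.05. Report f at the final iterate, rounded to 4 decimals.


Gradient descent on f(x,y) = 3*x^2 + 8*y^2.
Starting point: (-1.5164, -4.1262), alpha = 0.05
Step 1: grad_x = 2*3*-1.5164 = -9.0984, grad_y = 2*8*-4.1262 = -66.0192
  x_1 = -1.5164 - 0.05*-9.0984 = -1.0615
  y_1 = -4.1262 - 0.05*-66.0192 = -0.8252
Step 2: grad_x = 2*3*-1.0615 = -6.3689, grad_y = 2*8*-0.8252 = -13.2038
  x_2 = -1.0615 - 0.05*-6.3689 = -0.743
  y_2 = -0.8252 - 0.05*-13.2038 = -0.165
Step 3: grad_x = 2*3*-0.743 = -4.4582, grad_y = 2*8*-0.165 = -2.6408
  x_3 = -0.743 - 0.05*-4.4582 = -0.5201
  y_3 = -0.165 - 0.05*-2.6408 = -0.033
Step 4: grad_x = 2*3*-0.5201 = -3.1208, grad_y = 2*8*-0.033 = -0.5282
  x_4 = -0.5201 - 0.05*-3.1208 = -0.3641
  y_4 = -0.033 - 0.05*-0.5282 = -0.0066
f(-0.3641, -0.0066) = 3*(-0.3641)^2 + 8*(-0.0066)^2 = 0.398
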